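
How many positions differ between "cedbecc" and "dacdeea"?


Comparing "cedbecc" and "dacdeea" position by position:
  Position 0: 'c' vs 'd' => DIFFER
  Position 1: 'e' vs 'a' => DIFFER
  Position 2: 'd' vs 'c' => DIFFER
  Position 3: 'b' vs 'd' => DIFFER
  Position 4: 'e' vs 'e' => same
  Position 5: 'c' vs 'e' => DIFFER
  Position 6: 'c' vs 'a' => DIFFER
Positions that differ: 6

6


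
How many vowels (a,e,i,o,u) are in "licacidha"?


Input: licacidha
Checking each character:
  'l' at position 0: consonant
  'i' at position 1: vowel (running total: 1)
  'c' at position 2: consonant
  'a' at position 3: vowel (running total: 2)
  'c' at position 4: consonant
  'i' at position 5: vowel (running total: 3)
  'd' at position 6: consonant
  'h' at position 7: consonant
  'a' at position 8: vowel (running total: 4)
Total vowels: 4

4


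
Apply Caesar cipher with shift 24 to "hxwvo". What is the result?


Caesar cipher: shift "hxwvo" by 24
  'h' (pos 7) + 24 = pos 5 = 'f'
  'x' (pos 23) + 24 = pos 21 = 'v'
  'w' (pos 22) + 24 = pos 20 = 'u'
  'v' (pos 21) + 24 = pos 19 = 't'
  'o' (pos 14) + 24 = pos 12 = 'm'
Result: fvutm

fvutm


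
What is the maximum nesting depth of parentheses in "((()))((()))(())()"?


Input: "((()))((()))(())()"
Tracking depth:
  Position 0 '(': depth becomes 1
  Position 1 '(': depth becomes 2
  Position 2 '(': depth becomes 3
  Position 3 ')': depth becomes 2
  Position 4 ')': depth becomes 1
  Position 5 ')': depth becomes 0
  Position 6 '(': depth becomes 1
  Position 7 '(': depth becomes 2
  Position 8 '(': depth becomes 3
  Position 9 ')': depth becomes 2
  Position 10 ')': depth becomes 1
  Position 11 ')': depth becomes 0
  Position 12 '(': depth becomes 1
  Position 13 '(': depth becomes 2
  Position 14 ')': depth becomes 1
  Position 15 ')': depth becomes 0
  Position 16 '(': depth becomes 1
  Position 17 ')': depth becomes 0
Maximum depth reached: 3

3


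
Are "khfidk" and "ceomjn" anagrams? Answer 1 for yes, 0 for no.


Strings: "khfidk", "ceomjn"
Sorted first:  dfhikk
Sorted second: cejmno
Differ at position 0: 'd' vs 'c' => not anagrams

0


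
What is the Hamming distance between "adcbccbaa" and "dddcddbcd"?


Comparing "adcbccbaa" and "dddcddbcd" position by position:
  Position 0: 'a' vs 'd' => differ
  Position 1: 'd' vs 'd' => same
  Position 2: 'c' vs 'd' => differ
  Position 3: 'b' vs 'c' => differ
  Position 4: 'c' vs 'd' => differ
  Position 5: 'c' vs 'd' => differ
  Position 6: 'b' vs 'b' => same
  Position 7: 'a' vs 'c' => differ
  Position 8: 'a' vs 'd' => differ
Total differences (Hamming distance): 7

7


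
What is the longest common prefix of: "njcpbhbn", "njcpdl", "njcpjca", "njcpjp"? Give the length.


Words: njcpbhbn, njcpdl, njcpjca, njcpjp
  Position 0: all 'n' => match
  Position 1: all 'j' => match
  Position 2: all 'c' => match
  Position 3: all 'p' => match
  Position 4: ('b', 'd', 'j', 'j') => mismatch, stop
LCP = "njcp" (length 4)

4


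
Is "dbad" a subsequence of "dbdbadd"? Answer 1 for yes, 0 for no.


Check if "dbad" is a subsequence of "dbdbadd"
Greedy scan:
  Position 0 ('d'): matches sub[0] = 'd'
  Position 1 ('b'): matches sub[1] = 'b'
  Position 2 ('d'): no match needed
  Position 3 ('b'): no match needed
  Position 4 ('a'): matches sub[2] = 'a'
  Position 5 ('d'): matches sub[3] = 'd'
  Position 6 ('d'): no match needed
All 4 characters matched => is a subsequence

1


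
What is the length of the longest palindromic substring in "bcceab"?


Input: "bcceab"
Checking substrings for palindromes:
  [1:3] "cc" (len 2) => palindrome
Longest palindromic substring: "cc" with length 2

2


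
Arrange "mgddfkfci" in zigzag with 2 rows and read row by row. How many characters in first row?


Zigzag "mgddfkfci" into 2 rows:
Placing characters:
  'm' => row 0
  'g' => row 1
  'd' => row 0
  'd' => row 1
  'f' => row 0
  'k' => row 1
  'f' => row 0
  'c' => row 1
  'i' => row 0
Rows:
  Row 0: "mdffi"
  Row 1: "gdkc"
First row length: 5

5


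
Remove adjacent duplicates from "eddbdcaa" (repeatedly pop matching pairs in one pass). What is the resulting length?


Input: eddbdcaa
Stack-based adjacent duplicate removal:
  Read 'e': push. Stack: e
  Read 'd': push. Stack: ed
  Read 'd': matches stack top 'd' => pop. Stack: e
  Read 'b': push. Stack: eb
  Read 'd': push. Stack: ebd
  Read 'c': push. Stack: ebdc
  Read 'a': push. Stack: ebdca
  Read 'a': matches stack top 'a' => pop. Stack: ebdc
Final stack: "ebdc" (length 4)

4


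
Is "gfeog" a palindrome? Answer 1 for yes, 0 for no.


Input: gfeog
Reversed: goefg
  Compare pos 0 ('g') with pos 4 ('g'): match
  Compare pos 1 ('f') with pos 3 ('o'): MISMATCH
Result: not a palindrome

0


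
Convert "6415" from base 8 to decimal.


Input: "6415" in base 8
Positional expansion:
  Digit '6' (value 6) x 8^3 = 3072
  Digit '4' (value 4) x 8^2 = 256
  Digit '1' (value 1) x 8^1 = 8
  Digit '5' (value 5) x 8^0 = 5
Sum = 3341

3341


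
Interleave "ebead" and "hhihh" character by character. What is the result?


Interleaving "ebead" and "hhihh":
  Position 0: 'e' from first, 'h' from second => "eh"
  Position 1: 'b' from first, 'h' from second => "bh"
  Position 2: 'e' from first, 'i' from second => "ei"
  Position 3: 'a' from first, 'h' from second => "ah"
  Position 4: 'd' from first, 'h' from second => "dh"
Result: ehbheiahdh

ehbheiahdh


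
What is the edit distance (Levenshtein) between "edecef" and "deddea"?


Computing edit distance: "edecef" -> "deddea"
DP table:
           d    e    d    d    e    a
      0    1    2    3    4    5    6
  e   1    1    1    2    3    4    5
  d   2    1    2    1    2    3    4
  e   3    2    1    2    2    2    3
  c   4    3    2    2    3    3    3
  e   5    4    3    3    3    3    4
  f   6    5    4    4    4    4    4
Edit distance = dp[6][6] = 4

4


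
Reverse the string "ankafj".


Input: ankafj
Reading characters right to left:
  Position 5: 'j'
  Position 4: 'f'
  Position 3: 'a'
  Position 2: 'k'
  Position 1: 'n'
  Position 0: 'a'
Reversed: jfakna

jfakna


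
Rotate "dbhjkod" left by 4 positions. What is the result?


Input: "dbhjkod", rotate left by 4
First 4 characters: "dbhj"
Remaining characters: "kod"
Concatenate remaining + first: "kod" + "dbhj" = "koddbhj"

koddbhj


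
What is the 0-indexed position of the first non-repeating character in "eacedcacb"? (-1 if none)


Input: eacedcacb
Character frequencies:
  'a': 2
  'b': 1
  'c': 3
  'd': 1
  'e': 2
Scanning left to right for freq == 1:
  Position 0 ('e'): freq=2, skip
  Position 1 ('a'): freq=2, skip
  Position 2 ('c'): freq=3, skip
  Position 3 ('e'): freq=2, skip
  Position 4 ('d'): unique! => answer = 4

4


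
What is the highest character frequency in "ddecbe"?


Input: ddecbe
Character counts:
  'b': 1
  'c': 1
  'd': 2
  'e': 2
Maximum frequency: 2

2


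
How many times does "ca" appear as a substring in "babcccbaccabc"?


Searching for "ca" in "babcccbaccabc"
Scanning each position:
  Position 0: "ba" => no
  Position 1: "ab" => no
  Position 2: "bc" => no
  Position 3: "cc" => no
  Position 4: "cc" => no
  Position 5: "cb" => no
  Position 6: "ba" => no
  Position 7: "ac" => no
  Position 8: "cc" => no
  Position 9: "ca" => MATCH
  Position 10: "ab" => no
  Position 11: "bc" => no
Total occurrences: 1

1


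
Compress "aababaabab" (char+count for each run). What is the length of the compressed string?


Input: aababaabab
Runs:
  'a' x 2 => "a2"
  'b' x 1 => "b1"
  'a' x 1 => "a1"
  'b' x 1 => "b1"
  'a' x 2 => "a2"
  'b' x 1 => "b1"
  'a' x 1 => "a1"
  'b' x 1 => "b1"
Compressed: "a2b1a1b1a2b1a1b1"
Compressed length: 16

16


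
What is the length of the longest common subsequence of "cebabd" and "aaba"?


LCS of "cebabd" and "aaba"
DP table:
           a    a    b    a
      0    0    0    0    0
  c   0    0    0    0    0
  e   0    0    0    0    0
  b   0    0    0    1    1
  a   0    1    1    1    2
  b   0    1    1    2    2
  d   0    1    1    2    2
LCS length = dp[6][4] = 2

2


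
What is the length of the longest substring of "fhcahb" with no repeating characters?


Input: "fhcahb"
Sliding window (track last position of each char):
  Position 0 ('f'): window [0,0] length 1 -- new best
  Position 1 ('h'): window [0,1] length 2 -- new best
  Position 2 ('c'): window [0,2] length 3 -- new best
  Position 3 ('a'): window [0,3] length 4 -- new best
  Position 4 ('h'): repeat (last at 1), move window start to 2
  Position 4 ('h'): window [2,4] length 3
  Position 5 ('b'): window [2,5] length 4
Longest substring with no repeats: "fhca" with length 4

4


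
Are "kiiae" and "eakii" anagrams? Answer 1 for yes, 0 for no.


Strings: "kiiae", "eakii"
Sorted first:  aeiik
Sorted second: aeiik
Sorted forms match => anagrams

1


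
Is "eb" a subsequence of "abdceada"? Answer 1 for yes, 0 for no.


Check if "eb" is a subsequence of "abdceada"
Greedy scan:
  Position 0 ('a'): no match needed
  Position 1 ('b'): no match needed
  Position 2 ('d'): no match needed
  Position 3 ('c'): no match needed
  Position 4 ('e'): matches sub[0] = 'e'
  Position 5 ('a'): no match needed
  Position 6 ('d'): no match needed
  Position 7 ('a'): no match needed
Only matched 1/2 characters => not a subsequence

0


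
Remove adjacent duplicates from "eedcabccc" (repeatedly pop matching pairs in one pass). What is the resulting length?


Input: eedcabccc
Stack-based adjacent duplicate removal:
  Read 'e': push. Stack: e
  Read 'e': matches stack top 'e' => pop. Stack: (empty)
  Read 'd': push. Stack: d
  Read 'c': push. Stack: dc
  Read 'a': push. Stack: dca
  Read 'b': push. Stack: dcab
  Read 'c': push. Stack: dcabc
  Read 'c': matches stack top 'c' => pop. Stack: dcab
  Read 'c': push. Stack: dcabc
Final stack: "dcabc" (length 5)

5


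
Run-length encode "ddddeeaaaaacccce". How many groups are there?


Input: ddddeeaaaaacccce
Scanning for consecutive runs:
  Group 1: 'd' x 4 (positions 0-3)
  Group 2: 'e' x 2 (positions 4-5)
  Group 3: 'a' x 5 (positions 6-10)
  Group 4: 'c' x 4 (positions 11-14)
  Group 5: 'e' x 1 (positions 15-15)
Total groups: 5

5


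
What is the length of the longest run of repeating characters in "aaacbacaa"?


Input: "aaacbacaa"
Scanning for longest run:
  Position 1 ('a'): continues run of 'a', length=2
  Position 2 ('a'): continues run of 'a', length=3
  Position 3 ('c'): new char, reset run to 1
  Position 4 ('b'): new char, reset run to 1
  Position 5 ('a'): new char, reset run to 1
  Position 6 ('c'): new char, reset run to 1
  Position 7 ('a'): new char, reset run to 1
  Position 8 ('a'): continues run of 'a', length=2
Longest run: 'a' with length 3

3


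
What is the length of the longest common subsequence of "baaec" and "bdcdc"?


LCS of "baaec" and "bdcdc"
DP table:
           b    d    c    d    c
      0    0    0    0    0    0
  b   0    1    1    1    1    1
  a   0    1    1    1    1    1
  a   0    1    1    1    1    1
  e   0    1    1    1    1    1
  c   0    1    1    2    2    2
LCS length = dp[5][5] = 2

2


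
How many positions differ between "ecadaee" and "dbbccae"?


Comparing "ecadaee" and "dbbccae" position by position:
  Position 0: 'e' vs 'd' => DIFFER
  Position 1: 'c' vs 'b' => DIFFER
  Position 2: 'a' vs 'b' => DIFFER
  Position 3: 'd' vs 'c' => DIFFER
  Position 4: 'a' vs 'c' => DIFFER
  Position 5: 'e' vs 'a' => DIFFER
  Position 6: 'e' vs 'e' => same
Positions that differ: 6

6


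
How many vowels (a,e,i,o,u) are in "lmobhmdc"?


Input: lmobhmdc
Checking each character:
  'l' at position 0: consonant
  'm' at position 1: consonant
  'o' at position 2: vowel (running total: 1)
  'b' at position 3: consonant
  'h' at position 4: consonant
  'm' at position 5: consonant
  'd' at position 6: consonant
  'c' at position 7: consonant
Total vowels: 1

1


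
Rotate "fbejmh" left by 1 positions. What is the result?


Input: "fbejmh", rotate left by 1
First 1 characters: "f"
Remaining characters: "bejmh"
Concatenate remaining + first: "bejmh" + "f" = "bejmhf"

bejmhf


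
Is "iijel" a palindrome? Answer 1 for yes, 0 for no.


Input: iijel
Reversed: lejii
  Compare pos 0 ('i') with pos 4 ('l'): MISMATCH
  Compare pos 1 ('i') with pos 3 ('e'): MISMATCH
Result: not a palindrome

0


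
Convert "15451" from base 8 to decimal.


Input: "15451" in base 8
Positional expansion:
  Digit '1' (value 1) x 8^4 = 4096
  Digit '5' (value 5) x 8^3 = 2560
  Digit '4' (value 4) x 8^2 = 256
  Digit '5' (value 5) x 8^1 = 40
  Digit '1' (value 1) x 8^0 = 1
Sum = 6953

6953


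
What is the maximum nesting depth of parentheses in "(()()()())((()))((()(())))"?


Input: "(()()()())((()))((()(())))"
Tracking depth:
  Position 0 '(': depth becomes 1
  Position 1 '(': depth becomes 2
  Position 2 ')': depth becomes 1
  Position 3 '(': depth becomes 2
  Position 4 ')': depth becomes 1
  Position 5 '(': depth becomes 2
  Position 6 ')': depth becomes 1
  Position 7 '(': depth becomes 2
  Position 8 ')': depth becomes 1
  Position 9 ')': depth becomes 0
  Position 10 '(': depth becomes 1
  Position 11 '(': depth becomes 2
  Position 12 '(': depth becomes 3
  Position 13 ')': depth becomes 2
  Position 14 ')': depth becomes 1
  Position 15 ')': depth becomes 0
  Position 16 '(': depth becomes 1
  Position 17 '(': depth becomes 2
  Position 18 '(': depth becomes 3
  Position 19 ')': depth becomes 2
  Position 20 '(': depth becomes 3
  Position 21 '(': depth becomes 4
  Position 22 ')': depth becomes 3
  Position 23 ')': depth becomes 2
  Position 24 ')': depth becomes 1
  Position 25 ')': depth becomes 0
Maximum depth reached: 4

4


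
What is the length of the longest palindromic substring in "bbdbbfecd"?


Input: "bbdbbfecd"
Checking substrings for palindromes:
  [0:5] "bbdbb" (len 5) => palindrome
  [1:4] "bdb" (len 3) => palindrome
  [0:2] "bb" (len 2) => palindrome
  [3:5] "bb" (len 2) => palindrome
Longest palindromic substring: "bbdbb" with length 5

5


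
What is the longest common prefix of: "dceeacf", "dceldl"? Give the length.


Words: dceeacf, dceldl
  Position 0: all 'd' => match
  Position 1: all 'c' => match
  Position 2: all 'e' => match
  Position 3: ('e', 'l') => mismatch, stop
LCP = "dce" (length 3)

3


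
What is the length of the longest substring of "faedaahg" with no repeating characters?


Input: "faedaahg"
Sliding window (track last position of each char):
  Position 0 ('f'): window [0,0] length 1 -- new best
  Position 1 ('a'): window [0,1] length 2 -- new best
  Position 2 ('e'): window [0,2] length 3 -- new best
  Position 3 ('d'): window [0,3] length 4 -- new best
  Position 4 ('a'): repeat (last at 1), move window start to 2
  Position 4 ('a'): window [2,4] length 3
  Position 5 ('a'): repeat (last at 4), move window start to 5
  Position 5 ('a'): window [5,5] length 1
  Position 6 ('h'): window [5,6] length 2
  Position 7 ('g'): window [5,7] length 3
Longest substring with no repeats: "faed" with length 4

4


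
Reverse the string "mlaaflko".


Input: mlaaflko
Reading characters right to left:
  Position 7: 'o'
  Position 6: 'k'
  Position 5: 'l'
  Position 4: 'f'
  Position 3: 'a'
  Position 2: 'a'
  Position 1: 'l'
  Position 0: 'm'
Reversed: oklfaalm

oklfaalm


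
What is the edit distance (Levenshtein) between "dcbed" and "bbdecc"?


Computing edit distance: "dcbed" -> "bbdecc"
DP table:
           b    b    d    e    c    c
      0    1    2    3    4    5    6
  d   1    1    2    2    3    4    5
  c   2    2    2    3    3    3    4
  b   3    2    2    3    4    4    4
  e   4    3    3    3    3    4    5
  d   5    4    4    3    4    4    5
Edit distance = dp[5][6] = 5

5


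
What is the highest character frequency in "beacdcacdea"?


Input: beacdcacdea
Character counts:
  'a': 3
  'b': 1
  'c': 3
  'd': 2
  'e': 2
Maximum frequency: 3

3


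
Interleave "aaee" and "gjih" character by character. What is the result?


Interleaving "aaee" and "gjih":
  Position 0: 'a' from first, 'g' from second => "ag"
  Position 1: 'a' from first, 'j' from second => "aj"
  Position 2: 'e' from first, 'i' from second => "ei"
  Position 3: 'e' from first, 'h' from second => "eh"
Result: agajeieh

agajeieh


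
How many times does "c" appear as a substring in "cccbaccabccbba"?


Searching for "c" in "cccbaccabccbba"
Scanning each position:
  Position 0: "c" => MATCH
  Position 1: "c" => MATCH
  Position 2: "c" => MATCH
  Position 3: "b" => no
  Position 4: "a" => no
  Position 5: "c" => MATCH
  Position 6: "c" => MATCH
  Position 7: "a" => no
  Position 8: "b" => no
  Position 9: "c" => MATCH
  Position 10: "c" => MATCH
  Position 11: "b" => no
  Position 12: "b" => no
  Position 13: "a" => no
Total occurrences: 7

7


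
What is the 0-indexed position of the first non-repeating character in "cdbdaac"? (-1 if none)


Input: cdbdaac
Character frequencies:
  'a': 2
  'b': 1
  'c': 2
  'd': 2
Scanning left to right for freq == 1:
  Position 0 ('c'): freq=2, skip
  Position 1 ('d'): freq=2, skip
  Position 2 ('b'): unique! => answer = 2

2


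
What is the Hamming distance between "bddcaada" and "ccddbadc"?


Comparing "bddcaada" and "ccddbadc" position by position:
  Position 0: 'b' vs 'c' => differ
  Position 1: 'd' vs 'c' => differ
  Position 2: 'd' vs 'd' => same
  Position 3: 'c' vs 'd' => differ
  Position 4: 'a' vs 'b' => differ
  Position 5: 'a' vs 'a' => same
  Position 6: 'd' vs 'd' => same
  Position 7: 'a' vs 'c' => differ
Total differences (Hamming distance): 5

5


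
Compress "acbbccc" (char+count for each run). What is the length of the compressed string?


Input: acbbccc
Runs:
  'a' x 1 => "a1"
  'c' x 1 => "c1"
  'b' x 2 => "b2"
  'c' x 3 => "c3"
Compressed: "a1c1b2c3"
Compressed length: 8

8


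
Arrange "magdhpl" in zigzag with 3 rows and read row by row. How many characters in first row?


Zigzag "magdhpl" into 3 rows:
Placing characters:
  'm' => row 0
  'a' => row 1
  'g' => row 2
  'd' => row 1
  'h' => row 0
  'p' => row 1
  'l' => row 2
Rows:
  Row 0: "mh"
  Row 1: "adp"
  Row 2: "gl"
First row length: 2

2


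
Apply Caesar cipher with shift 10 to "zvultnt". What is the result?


Caesar cipher: shift "zvultnt" by 10
  'z' (pos 25) + 10 = pos 9 = 'j'
  'v' (pos 21) + 10 = pos 5 = 'f'
  'u' (pos 20) + 10 = pos 4 = 'e'
  'l' (pos 11) + 10 = pos 21 = 'v'
  't' (pos 19) + 10 = pos 3 = 'd'
  'n' (pos 13) + 10 = pos 23 = 'x'
  't' (pos 19) + 10 = pos 3 = 'd'
Result: jfevdxd

jfevdxd


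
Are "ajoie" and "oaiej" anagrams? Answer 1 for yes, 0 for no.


Strings: "ajoie", "oaiej"
Sorted first:  aeijo
Sorted second: aeijo
Sorted forms match => anagrams

1


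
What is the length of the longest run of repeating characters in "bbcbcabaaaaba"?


Input: "bbcbcabaaaaba"
Scanning for longest run:
  Position 1 ('b'): continues run of 'b', length=2
  Position 2 ('c'): new char, reset run to 1
  Position 3 ('b'): new char, reset run to 1
  Position 4 ('c'): new char, reset run to 1
  Position 5 ('a'): new char, reset run to 1
  Position 6 ('b'): new char, reset run to 1
  Position 7 ('a'): new char, reset run to 1
  Position 8 ('a'): continues run of 'a', length=2
  Position 9 ('a'): continues run of 'a', length=3
  Position 10 ('a'): continues run of 'a', length=4
  Position 11 ('b'): new char, reset run to 1
  Position 12 ('a'): new char, reset run to 1
Longest run: 'a' with length 4

4


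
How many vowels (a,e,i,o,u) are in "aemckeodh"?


Input: aemckeodh
Checking each character:
  'a' at position 0: vowel (running total: 1)
  'e' at position 1: vowel (running total: 2)
  'm' at position 2: consonant
  'c' at position 3: consonant
  'k' at position 4: consonant
  'e' at position 5: vowel (running total: 3)
  'o' at position 6: vowel (running total: 4)
  'd' at position 7: consonant
  'h' at position 8: consonant
Total vowels: 4

4


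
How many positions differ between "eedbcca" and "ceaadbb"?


Comparing "eedbcca" and "ceaadbb" position by position:
  Position 0: 'e' vs 'c' => DIFFER
  Position 1: 'e' vs 'e' => same
  Position 2: 'd' vs 'a' => DIFFER
  Position 3: 'b' vs 'a' => DIFFER
  Position 4: 'c' vs 'd' => DIFFER
  Position 5: 'c' vs 'b' => DIFFER
  Position 6: 'a' vs 'b' => DIFFER
Positions that differ: 6

6


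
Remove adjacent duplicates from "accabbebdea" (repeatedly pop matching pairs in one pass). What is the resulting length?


Input: accabbebdea
Stack-based adjacent duplicate removal:
  Read 'a': push. Stack: a
  Read 'c': push. Stack: ac
  Read 'c': matches stack top 'c' => pop. Stack: a
  Read 'a': matches stack top 'a' => pop. Stack: (empty)
  Read 'b': push. Stack: b
  Read 'b': matches stack top 'b' => pop. Stack: (empty)
  Read 'e': push. Stack: e
  Read 'b': push. Stack: eb
  Read 'd': push. Stack: ebd
  Read 'e': push. Stack: ebde
  Read 'a': push. Stack: ebdea
Final stack: "ebdea" (length 5)

5


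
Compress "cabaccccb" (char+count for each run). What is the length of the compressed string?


Input: cabaccccb
Runs:
  'c' x 1 => "c1"
  'a' x 1 => "a1"
  'b' x 1 => "b1"
  'a' x 1 => "a1"
  'c' x 4 => "c4"
  'b' x 1 => "b1"
Compressed: "c1a1b1a1c4b1"
Compressed length: 12

12


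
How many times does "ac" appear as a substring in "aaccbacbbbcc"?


Searching for "ac" in "aaccbacbbbcc"
Scanning each position:
  Position 0: "aa" => no
  Position 1: "ac" => MATCH
  Position 2: "cc" => no
  Position 3: "cb" => no
  Position 4: "ba" => no
  Position 5: "ac" => MATCH
  Position 6: "cb" => no
  Position 7: "bb" => no
  Position 8: "bb" => no
  Position 9: "bc" => no
  Position 10: "cc" => no
Total occurrences: 2

2


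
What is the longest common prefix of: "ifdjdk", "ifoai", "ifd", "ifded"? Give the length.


Words: ifdjdk, ifoai, ifd, ifded
  Position 0: all 'i' => match
  Position 1: all 'f' => match
  Position 2: ('d', 'o', 'd', 'd') => mismatch, stop
LCP = "if" (length 2)

2


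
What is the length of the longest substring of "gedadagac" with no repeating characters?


Input: "gedadagac"
Sliding window (track last position of each char):
  Position 0 ('g'): window [0,0] length 1 -- new best
  Position 1 ('e'): window [0,1] length 2 -- new best
  Position 2 ('d'): window [0,2] length 3 -- new best
  Position 3 ('a'): window [0,3] length 4 -- new best
  Position 4 ('d'): repeat (last at 2), move window start to 3
  Position 4 ('d'): window [3,4] length 2
  Position 5 ('a'): repeat (last at 3), move window start to 4
  Position 5 ('a'): window [4,5] length 2
  Position 6 ('g'): window [4,6] length 3
  Position 7 ('a'): repeat (last at 5), move window start to 6
  Position 7 ('a'): window [6,7] length 2
  Position 8 ('c'): window [6,8] length 3
Longest substring with no repeats: "geda" with length 4

4


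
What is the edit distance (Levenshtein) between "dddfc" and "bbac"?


Computing edit distance: "dddfc" -> "bbac"
DP table:
           b    b    a    c
      0    1    2    3    4
  d   1    1    2    3    4
  d   2    2    2    3    4
  d   3    3    3    3    4
  f   4    4    4    4    4
  c   5    5    5    5    4
Edit distance = dp[5][4] = 4

4


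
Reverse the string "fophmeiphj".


Input: fophmeiphj
Reading characters right to left:
  Position 9: 'j'
  Position 8: 'h'
  Position 7: 'p'
  Position 6: 'i'
  Position 5: 'e'
  Position 4: 'm'
  Position 3: 'h'
  Position 2: 'p'
  Position 1: 'o'
  Position 0: 'f'
Reversed: jhpiemhpof

jhpiemhpof


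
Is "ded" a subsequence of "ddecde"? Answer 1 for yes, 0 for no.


Check if "ded" is a subsequence of "ddecde"
Greedy scan:
  Position 0 ('d'): matches sub[0] = 'd'
  Position 1 ('d'): no match needed
  Position 2 ('e'): matches sub[1] = 'e'
  Position 3 ('c'): no match needed
  Position 4 ('d'): matches sub[2] = 'd'
  Position 5 ('e'): no match needed
All 3 characters matched => is a subsequence

1


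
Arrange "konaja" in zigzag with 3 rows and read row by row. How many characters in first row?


Zigzag "konaja" into 3 rows:
Placing characters:
  'k' => row 0
  'o' => row 1
  'n' => row 2
  'a' => row 1
  'j' => row 0
  'a' => row 1
Rows:
  Row 0: "kj"
  Row 1: "oaa"
  Row 2: "n"
First row length: 2

2


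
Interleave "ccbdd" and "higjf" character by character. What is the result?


Interleaving "ccbdd" and "higjf":
  Position 0: 'c' from first, 'h' from second => "ch"
  Position 1: 'c' from first, 'i' from second => "ci"
  Position 2: 'b' from first, 'g' from second => "bg"
  Position 3: 'd' from first, 'j' from second => "dj"
  Position 4: 'd' from first, 'f' from second => "df"
Result: chcibgdjdf

chcibgdjdf


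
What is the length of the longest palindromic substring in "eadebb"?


Input: "eadebb"
Checking substrings for palindromes:
  [4:6] "bb" (len 2) => palindrome
Longest palindromic substring: "bb" with length 2

2


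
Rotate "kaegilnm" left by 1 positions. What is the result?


Input: "kaegilnm", rotate left by 1
First 1 characters: "k"
Remaining characters: "aegilnm"
Concatenate remaining + first: "aegilnm" + "k" = "aegilnmk"

aegilnmk


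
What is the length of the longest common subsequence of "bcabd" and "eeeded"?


LCS of "bcabd" and "eeeded"
DP table:
           e    e    e    d    e    d
      0    0    0    0    0    0    0
  b   0    0    0    0    0    0    0
  c   0    0    0    0    0    0    0
  a   0    0    0    0    0    0    0
  b   0    0    0    0    0    0    0
  d   0    0    0    0    1    1    1
LCS length = dp[5][6] = 1

1


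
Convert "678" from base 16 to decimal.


Input: "678" in base 16
Positional expansion:
  Digit '6' (value 6) x 16^2 = 1536
  Digit '7' (value 7) x 16^1 = 112
  Digit '8' (value 8) x 16^0 = 8
Sum = 1656

1656


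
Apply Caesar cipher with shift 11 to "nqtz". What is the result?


Caesar cipher: shift "nqtz" by 11
  'n' (pos 13) + 11 = pos 24 = 'y'
  'q' (pos 16) + 11 = pos 1 = 'b'
  't' (pos 19) + 11 = pos 4 = 'e'
  'z' (pos 25) + 11 = pos 10 = 'k'
Result: ybek

ybek


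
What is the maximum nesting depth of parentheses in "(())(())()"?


Input: "(())(())()"
Tracking depth:
  Position 0 '(': depth becomes 1
  Position 1 '(': depth becomes 2
  Position 2 ')': depth becomes 1
  Position 3 ')': depth becomes 0
  Position 4 '(': depth becomes 1
  Position 5 '(': depth becomes 2
  Position 6 ')': depth becomes 1
  Position 7 ')': depth becomes 0
  Position 8 '(': depth becomes 1
  Position 9 ')': depth becomes 0
Maximum depth reached: 2

2


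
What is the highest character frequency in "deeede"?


Input: deeede
Character counts:
  'd': 2
  'e': 4
Maximum frequency: 4

4


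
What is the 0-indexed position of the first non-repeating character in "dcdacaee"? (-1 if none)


Input: dcdacaee
Character frequencies:
  'a': 2
  'c': 2
  'd': 2
  'e': 2
Scanning left to right for freq == 1:
  Position 0 ('d'): freq=2, skip
  Position 1 ('c'): freq=2, skip
  Position 2 ('d'): freq=2, skip
  Position 3 ('a'): freq=2, skip
  Position 4 ('c'): freq=2, skip
  Position 5 ('a'): freq=2, skip
  Position 6 ('e'): freq=2, skip
  Position 7 ('e'): freq=2, skip
  No unique character found => answer = -1

-1


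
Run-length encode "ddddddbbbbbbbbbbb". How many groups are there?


Input: ddddddbbbbbbbbbbb
Scanning for consecutive runs:
  Group 1: 'd' x 6 (positions 0-5)
  Group 2: 'b' x 11 (positions 6-16)
Total groups: 2

2


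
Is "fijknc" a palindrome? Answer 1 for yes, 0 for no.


Input: fijknc
Reversed: cnkjif
  Compare pos 0 ('f') with pos 5 ('c'): MISMATCH
  Compare pos 1 ('i') with pos 4 ('n'): MISMATCH
  Compare pos 2 ('j') with pos 3 ('k'): MISMATCH
Result: not a palindrome

0


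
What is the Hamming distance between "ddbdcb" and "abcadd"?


Comparing "ddbdcb" and "abcadd" position by position:
  Position 0: 'd' vs 'a' => differ
  Position 1: 'd' vs 'b' => differ
  Position 2: 'b' vs 'c' => differ
  Position 3: 'd' vs 'a' => differ
  Position 4: 'c' vs 'd' => differ
  Position 5: 'b' vs 'd' => differ
Total differences (Hamming distance): 6

6


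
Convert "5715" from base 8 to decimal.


Input: "5715" in base 8
Positional expansion:
  Digit '5' (value 5) x 8^3 = 2560
  Digit '7' (value 7) x 8^2 = 448
  Digit '1' (value 1) x 8^1 = 8
  Digit '5' (value 5) x 8^0 = 5
Sum = 3021

3021


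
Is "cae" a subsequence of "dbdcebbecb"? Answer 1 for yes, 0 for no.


Check if "cae" is a subsequence of "dbdcebbecb"
Greedy scan:
  Position 0 ('d'): no match needed
  Position 1 ('b'): no match needed
  Position 2 ('d'): no match needed
  Position 3 ('c'): matches sub[0] = 'c'
  Position 4 ('e'): no match needed
  Position 5 ('b'): no match needed
  Position 6 ('b'): no match needed
  Position 7 ('e'): no match needed
  Position 8 ('c'): no match needed
  Position 9 ('b'): no match needed
Only matched 1/3 characters => not a subsequence

0


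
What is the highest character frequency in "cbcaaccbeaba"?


Input: cbcaaccbeaba
Character counts:
  'a': 4
  'b': 3
  'c': 4
  'e': 1
Maximum frequency: 4

4


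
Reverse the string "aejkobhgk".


Input: aejkobhgk
Reading characters right to left:
  Position 8: 'k'
  Position 7: 'g'
  Position 6: 'h'
  Position 5: 'b'
  Position 4: 'o'
  Position 3: 'k'
  Position 2: 'j'
  Position 1: 'e'
  Position 0: 'a'
Reversed: kghbokjea

kghbokjea


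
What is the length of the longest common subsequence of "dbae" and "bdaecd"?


LCS of "dbae" and "bdaecd"
DP table:
           b    d    a    e    c    d
      0    0    0    0    0    0    0
  d   0    0    1    1    1    1    1
  b   0    1    1    1    1    1    1
  a   0    1    1    2    2    2    2
  e   0    1    1    2    3    3    3
LCS length = dp[4][6] = 3

3


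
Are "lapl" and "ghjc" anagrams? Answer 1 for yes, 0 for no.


Strings: "lapl", "ghjc"
Sorted first:  allp
Sorted second: cghj
Differ at position 0: 'a' vs 'c' => not anagrams

0


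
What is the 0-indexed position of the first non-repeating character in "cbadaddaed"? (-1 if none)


Input: cbadaddaed
Character frequencies:
  'a': 3
  'b': 1
  'c': 1
  'd': 4
  'e': 1
Scanning left to right for freq == 1:
  Position 0 ('c'): unique! => answer = 0

0


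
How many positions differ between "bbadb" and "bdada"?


Comparing "bbadb" and "bdada" position by position:
  Position 0: 'b' vs 'b' => same
  Position 1: 'b' vs 'd' => DIFFER
  Position 2: 'a' vs 'a' => same
  Position 3: 'd' vs 'd' => same
  Position 4: 'b' vs 'a' => DIFFER
Positions that differ: 2

2


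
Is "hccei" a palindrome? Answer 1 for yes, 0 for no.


Input: hccei
Reversed: iecch
  Compare pos 0 ('h') with pos 4 ('i'): MISMATCH
  Compare pos 1 ('c') with pos 3 ('e'): MISMATCH
Result: not a palindrome

0


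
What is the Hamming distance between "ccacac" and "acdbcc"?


Comparing "ccacac" and "acdbcc" position by position:
  Position 0: 'c' vs 'a' => differ
  Position 1: 'c' vs 'c' => same
  Position 2: 'a' vs 'd' => differ
  Position 3: 'c' vs 'b' => differ
  Position 4: 'a' vs 'c' => differ
  Position 5: 'c' vs 'c' => same
Total differences (Hamming distance): 4

4


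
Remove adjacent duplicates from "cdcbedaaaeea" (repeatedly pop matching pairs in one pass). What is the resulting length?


Input: cdcbedaaaeea
Stack-based adjacent duplicate removal:
  Read 'c': push. Stack: c
  Read 'd': push. Stack: cd
  Read 'c': push. Stack: cdc
  Read 'b': push. Stack: cdcb
  Read 'e': push. Stack: cdcbe
  Read 'd': push. Stack: cdcbed
  Read 'a': push. Stack: cdcbeda
  Read 'a': matches stack top 'a' => pop. Stack: cdcbed
  Read 'a': push. Stack: cdcbeda
  Read 'e': push. Stack: cdcbedae
  Read 'e': matches stack top 'e' => pop. Stack: cdcbeda
  Read 'a': matches stack top 'a' => pop. Stack: cdcbed
Final stack: "cdcbed" (length 6)

6


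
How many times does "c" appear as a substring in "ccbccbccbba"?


Searching for "c" in "ccbccbccbba"
Scanning each position:
  Position 0: "c" => MATCH
  Position 1: "c" => MATCH
  Position 2: "b" => no
  Position 3: "c" => MATCH
  Position 4: "c" => MATCH
  Position 5: "b" => no
  Position 6: "c" => MATCH
  Position 7: "c" => MATCH
  Position 8: "b" => no
  Position 9: "b" => no
  Position 10: "a" => no
Total occurrences: 6

6


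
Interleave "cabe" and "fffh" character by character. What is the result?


Interleaving "cabe" and "fffh":
  Position 0: 'c' from first, 'f' from second => "cf"
  Position 1: 'a' from first, 'f' from second => "af"
  Position 2: 'b' from first, 'f' from second => "bf"
  Position 3: 'e' from first, 'h' from second => "eh"
Result: cfafbfeh

cfafbfeh


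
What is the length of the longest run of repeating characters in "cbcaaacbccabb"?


Input: "cbcaaacbccabb"
Scanning for longest run:
  Position 1 ('b'): new char, reset run to 1
  Position 2 ('c'): new char, reset run to 1
  Position 3 ('a'): new char, reset run to 1
  Position 4 ('a'): continues run of 'a', length=2
  Position 5 ('a'): continues run of 'a', length=3
  Position 6 ('c'): new char, reset run to 1
  Position 7 ('b'): new char, reset run to 1
  Position 8 ('c'): new char, reset run to 1
  Position 9 ('c'): continues run of 'c', length=2
  Position 10 ('a'): new char, reset run to 1
  Position 11 ('b'): new char, reset run to 1
  Position 12 ('b'): continues run of 'b', length=2
Longest run: 'a' with length 3

3


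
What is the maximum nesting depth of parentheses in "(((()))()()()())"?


Input: "(((()))()()()())"
Tracking depth:
  Position 0 '(': depth becomes 1
  Position 1 '(': depth becomes 2
  Position 2 '(': depth becomes 3
  Position 3 '(': depth becomes 4
  Position 4 ')': depth becomes 3
  Position 5 ')': depth becomes 2
  Position 6 ')': depth becomes 1
  Position 7 '(': depth becomes 2
  Position 8 ')': depth becomes 1
  Position 9 '(': depth becomes 2
  Position 10 ')': depth becomes 1
  Position 11 '(': depth becomes 2
  Position 12 ')': depth becomes 1
  Position 13 '(': depth becomes 2
  Position 14 ')': depth becomes 1
  Position 15 ')': depth becomes 0
Maximum depth reached: 4

4


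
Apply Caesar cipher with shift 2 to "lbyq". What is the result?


Caesar cipher: shift "lbyq" by 2
  'l' (pos 11) + 2 = pos 13 = 'n'
  'b' (pos 1) + 2 = pos 3 = 'd'
  'y' (pos 24) + 2 = pos 0 = 'a'
  'q' (pos 16) + 2 = pos 18 = 's'
Result: ndas

ndas


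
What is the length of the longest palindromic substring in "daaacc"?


Input: "daaacc"
Checking substrings for palindromes:
  [1:4] "aaa" (len 3) => palindrome
  [1:3] "aa" (len 2) => palindrome
  [2:4] "aa" (len 2) => palindrome
  [4:6] "cc" (len 2) => palindrome
Longest palindromic substring: "aaa" with length 3

3


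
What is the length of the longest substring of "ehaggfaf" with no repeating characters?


Input: "ehaggfaf"
Sliding window (track last position of each char):
  Position 0 ('e'): window [0,0] length 1 -- new best
  Position 1 ('h'): window [0,1] length 2 -- new best
  Position 2 ('a'): window [0,2] length 3 -- new best
  Position 3 ('g'): window [0,3] length 4 -- new best
  Position 4 ('g'): repeat (last at 3), move window start to 4
  Position 4 ('g'): window [4,4] length 1
  Position 5 ('f'): window [4,5] length 2
  Position 6 ('a'): window [4,6] length 3
  Position 7 ('f'): repeat (last at 5), move window start to 6
  Position 7 ('f'): window [6,7] length 2
Longest substring with no repeats: "ehag" with length 4

4


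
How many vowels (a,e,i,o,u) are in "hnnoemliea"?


Input: hnnoemliea
Checking each character:
  'h' at position 0: consonant
  'n' at position 1: consonant
  'n' at position 2: consonant
  'o' at position 3: vowel (running total: 1)
  'e' at position 4: vowel (running total: 2)
  'm' at position 5: consonant
  'l' at position 6: consonant
  'i' at position 7: vowel (running total: 3)
  'e' at position 8: vowel (running total: 4)
  'a' at position 9: vowel (running total: 5)
Total vowels: 5

5


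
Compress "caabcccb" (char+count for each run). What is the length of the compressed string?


Input: caabcccb
Runs:
  'c' x 1 => "c1"
  'a' x 2 => "a2"
  'b' x 1 => "b1"
  'c' x 3 => "c3"
  'b' x 1 => "b1"
Compressed: "c1a2b1c3b1"
Compressed length: 10

10


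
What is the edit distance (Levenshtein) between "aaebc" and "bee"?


Computing edit distance: "aaebc" -> "bee"
DP table:
           b    e    e
      0    1    2    3
  a   1    1    2    3
  a   2    2    2    3
  e   3    3    2    2
  b   4    3    3    3
  c   5    4    4    4
Edit distance = dp[5][3] = 4

4


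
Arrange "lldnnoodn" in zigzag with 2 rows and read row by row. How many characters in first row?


Zigzag "lldnnoodn" into 2 rows:
Placing characters:
  'l' => row 0
  'l' => row 1
  'd' => row 0
  'n' => row 1
  'n' => row 0
  'o' => row 1
  'o' => row 0
  'd' => row 1
  'n' => row 0
Rows:
  Row 0: "ldnon"
  Row 1: "lnod"
First row length: 5

5


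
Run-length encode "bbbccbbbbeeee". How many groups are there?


Input: bbbccbbbbeeee
Scanning for consecutive runs:
  Group 1: 'b' x 3 (positions 0-2)
  Group 2: 'c' x 2 (positions 3-4)
  Group 3: 'b' x 4 (positions 5-8)
  Group 4: 'e' x 4 (positions 9-12)
Total groups: 4

4


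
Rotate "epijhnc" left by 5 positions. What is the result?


Input: "epijhnc", rotate left by 5
First 5 characters: "epijh"
Remaining characters: "nc"
Concatenate remaining + first: "nc" + "epijh" = "ncepijh"

ncepijh


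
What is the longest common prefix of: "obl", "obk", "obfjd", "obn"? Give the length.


Words: obl, obk, obfjd, obn
  Position 0: all 'o' => match
  Position 1: all 'b' => match
  Position 2: ('l', 'k', 'f', 'n') => mismatch, stop
LCP = "ob" (length 2)

2


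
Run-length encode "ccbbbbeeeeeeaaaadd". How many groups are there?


Input: ccbbbbeeeeeeaaaadd
Scanning for consecutive runs:
  Group 1: 'c' x 2 (positions 0-1)
  Group 2: 'b' x 4 (positions 2-5)
  Group 3: 'e' x 6 (positions 6-11)
  Group 4: 'a' x 4 (positions 12-15)
  Group 5: 'd' x 2 (positions 16-17)
Total groups: 5

5


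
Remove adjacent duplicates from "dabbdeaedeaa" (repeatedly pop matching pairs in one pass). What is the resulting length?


Input: dabbdeaedeaa
Stack-based adjacent duplicate removal:
  Read 'd': push. Stack: d
  Read 'a': push. Stack: da
  Read 'b': push. Stack: dab
  Read 'b': matches stack top 'b' => pop. Stack: da
  Read 'd': push. Stack: dad
  Read 'e': push. Stack: dade
  Read 'a': push. Stack: dadea
  Read 'e': push. Stack: dadeae
  Read 'd': push. Stack: dadeaed
  Read 'e': push. Stack: dadeaede
  Read 'a': push. Stack: dadeaedea
  Read 'a': matches stack top 'a' => pop. Stack: dadeaede
Final stack: "dadeaede" (length 8)

8


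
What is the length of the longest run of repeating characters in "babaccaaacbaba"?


Input: "babaccaaacbaba"
Scanning for longest run:
  Position 1 ('a'): new char, reset run to 1
  Position 2 ('b'): new char, reset run to 1
  Position 3 ('a'): new char, reset run to 1
  Position 4 ('c'): new char, reset run to 1
  Position 5 ('c'): continues run of 'c', length=2
  Position 6 ('a'): new char, reset run to 1
  Position 7 ('a'): continues run of 'a', length=2
  Position 8 ('a'): continues run of 'a', length=3
  Position 9 ('c'): new char, reset run to 1
  Position 10 ('b'): new char, reset run to 1
  Position 11 ('a'): new char, reset run to 1
  Position 12 ('b'): new char, reset run to 1
  Position 13 ('a'): new char, reset run to 1
Longest run: 'a' with length 3

3


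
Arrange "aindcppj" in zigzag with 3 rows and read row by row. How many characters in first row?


Zigzag "aindcppj" into 3 rows:
Placing characters:
  'a' => row 0
  'i' => row 1
  'n' => row 2
  'd' => row 1
  'c' => row 0
  'p' => row 1
  'p' => row 2
  'j' => row 1
Rows:
  Row 0: "ac"
  Row 1: "idpj"
  Row 2: "np"
First row length: 2

2


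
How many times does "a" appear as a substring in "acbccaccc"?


Searching for "a" in "acbccaccc"
Scanning each position:
  Position 0: "a" => MATCH
  Position 1: "c" => no
  Position 2: "b" => no
  Position 3: "c" => no
  Position 4: "c" => no
  Position 5: "a" => MATCH
  Position 6: "c" => no
  Position 7: "c" => no
  Position 8: "c" => no
Total occurrences: 2

2


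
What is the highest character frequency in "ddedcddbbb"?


Input: ddedcddbbb
Character counts:
  'b': 3
  'c': 1
  'd': 5
  'e': 1
Maximum frequency: 5

5
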